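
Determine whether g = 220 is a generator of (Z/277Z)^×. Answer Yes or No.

No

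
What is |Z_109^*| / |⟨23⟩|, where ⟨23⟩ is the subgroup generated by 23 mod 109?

ord(23) | φ(109) = 109 − 1 = 108 = 2^2 · 3^3.
Divisors of 108: 1, 2, 3, 4, 6, 9, 12, 18, 27, 36, 54, 108.
Compute 23^d (mod 109) for the divisors d until we hit 1:
23^1 ≡ 23 (mod 109)
23^2 ≡ 93 (mod 109)
23^3 ≡ 68 (mod 109)
23^4 ≡ 38 (mod 109)
23^6 ≡ 46 (mod 109)
23^9 ≡ 76 (mod 109)
23^12 ≡ 45 (mod 109)
23^18 ≡ 108 (mod 109)
23^27 ≡ 33 (mod 109)
23^36 ≡ 1 (mod 109) ✓
The order of 23 is 36, so the subgroup it generates has 36 elements.
[(Z/109Z)^× : ⟨23⟩] = 108/36 = 3.

3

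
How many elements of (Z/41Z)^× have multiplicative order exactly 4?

2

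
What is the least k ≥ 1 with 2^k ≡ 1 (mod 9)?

6

ord(2) | φ(9) = φ(3^2) = 3·(3−1) = 6 = 2 · 3.
Divisors of 6: 1, 2, 3, 6.
Compute 2^d (mod 9) for the divisors d until we hit 1:
2^1 ≡ 2
2^2 ≡ 4
2^3 ≡ 8
2^6 ≡ 1
The smallest such exponent is 6, so the order of 2 is 6.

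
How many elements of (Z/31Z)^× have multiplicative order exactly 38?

φ(31) = 31 − 1 = 30 = 2 · 3 · 5.
Since (Z/31Z)^× is cyclic of order 30, the number of elements of order d is φ(d) when d | 30 and 0 otherwise.
Since 38 ∤ 30, the count is 0.

0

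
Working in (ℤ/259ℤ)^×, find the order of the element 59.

36

The order of 59 must divide φ(259) = φ(7·37) = (7−1)·(37−1) = 6·36 = 216 = 2^3 · 3^3.
Divisors of 216: 1, 2, 3, 4, 6, 8, 9, 12, 18, 24, 27, 36, 54, 72, 108, 216.
Evaluate successive powers at the divisors of 216:
59^1 ≡ 59 (mod 259)
59^2 ≡ 114 (mod 259)
59^3 ≡ 251 (mod 259)
59^4 ≡ 46 (mod 259)
59^6 ≡ 64 (mod 259)
59^8 ≡ 44 (mod 259)
59^9 ≡ 6 (mod 259)
59^12 ≡ 211 (mod 259)
59^18 ≡ 36 (mod 259)
59^24 ≡ 232 (mod 259)
59^27 ≡ 216 (mod 259)
59^36 ≡ 1 (mod 259) ✓
Hence ord(59) = 36.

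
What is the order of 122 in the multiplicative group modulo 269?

ord(122) | φ(269) = 269 − 1 = 268 = 2^2 · 67.
Divisors of 268: 1, 2, 4, 67, 134, 268.
Compute 122^d (mod 269) for the divisors d until we hit 1:
122^1 ≡ 122 (mod 269)
122^2 ≡ 89 (mod 269)
122^4 ≡ 120 (mod 269)
122^67 ≡ 187 (mod 269)
122^134 ≡ 268 (mod 269)
122^268 ≡ 1 (mod 269) ✓
The smallest such exponent is 268, so the order of 122 is 268.

268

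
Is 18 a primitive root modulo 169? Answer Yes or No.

No

φ(169) = φ(13^2) = 13·(13−1) = 156 = 2^2 · 3 · 13.
Test 18^(156/q) mod 169 for each prime factor q of 156:
18^78 ≡ 168 (mod 169)  [q = 2: ≢ 1 ✓]
18^52 ≡ 1 (mod 169)  [q = 3: ≡ 1 ✗]
18^12 ≡ 79 (mod 169)  [q = 13: ≢ 1 ✓]
Since 18^52 ≡ 1, the order of 18 divides 52 < 156, so 18 is not a primitive root.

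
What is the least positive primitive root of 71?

7

φ(71) = 71 − 1 = 70 = 2 · 5 · 7.
Test candidates g = 2, 3, … against the prime factors q ∈ {2, 5, 7} of φ(71): g is a generator iff g^(70/q) ≢ 1 for every such q.
g = 2: 2^35 ≡ 1 — hits 1, so not a primitive root.
g = 3: 3^35 ≡ 1 — hits 1, so not a primitive root.
g = 4: 4^35 ≡ 1 — hits 1, so not a primitive root.
g = 5: 5^35 ≡ 1 — hits 1, so not a primitive root.
g = 6: 6^35 ≡ 1 — hits 1, so not a primitive root.
g = 7: 7^35 ≡ 70; 7^14 ≡ 54; 7^10 ≡ 45 — none is 1, so 7 is a primitive root.
So 7 is the smallest generator of (Z/71Z)^×.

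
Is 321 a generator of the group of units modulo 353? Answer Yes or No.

No

φ(353) = 353 − 1 = 352 = 2^5 · 11.
Test 321^(352/q) mod 353 for each prime factor q of 352:
321^176 ≡ 1 (mod 353)  [q = 2: ≡ 1 ✗]
321^32 ≡ 217 (mod 353)  [q = 11: ≢ 1 ✓]
321^176 ≡ 1 shows ord(321) | 176, strictly less than φ(353); not a primitive root.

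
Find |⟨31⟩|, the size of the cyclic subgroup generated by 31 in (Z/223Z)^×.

ord(31) | φ(223) = 223 − 1 = 222 = 2 · 3 · 37.
Divisors of 222: 1, 2, 3, 6, 37, 74, 111, 222.
Check 31^d mod 223 for each divisor in increasing order:
31^1 ≡ 31
31^2 ≡ 69
31^3 ≡ 132
31^6 ≡ 30
31^37 ≡ 39
31^74 ≡ 183
31^111 ≡ 1
So ord_223(31) = 111.

111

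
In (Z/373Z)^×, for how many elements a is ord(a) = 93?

φ(373) = 373 − 1 = 372 = 2^2 · 3 · 31.
In a cyclic group of order 372, there are φ(d) elements of order d for each divisor d of 372, and zero for non-divisors.
93 = 3 · 31 divides 372, and φ(93) = 60.

60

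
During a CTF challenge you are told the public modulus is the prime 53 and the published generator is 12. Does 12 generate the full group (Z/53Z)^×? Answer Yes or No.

φ(53) = 53 − 1 = 52 = 2^2 · 13.
Test 12^(52/q) mod 53 for each prime factor q of 52:
12^26 ≡ 52 (mod 53)  [q = 2: ≢ 1 ✓]
12^4 ≡ 13 (mod 53)  [q = 13: ≢ 1 ✓]
All checks pass, so 12 has order 52 and is a primitive root modulo 53.

Yes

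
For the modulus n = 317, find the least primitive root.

2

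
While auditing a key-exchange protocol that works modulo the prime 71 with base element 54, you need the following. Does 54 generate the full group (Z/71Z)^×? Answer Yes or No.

No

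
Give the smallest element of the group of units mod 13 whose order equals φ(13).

2

φ(13) = 13 − 1 = 12 = 2^2 · 3.
g is a primitive root iff g^(12/q) ≢ 1 (mod 13) for each prime q ∈ {2, 3}.
g = 2: 2^6 ≡ 12; 2^4 ≡ 3 — none is 1, so 2 is a primitive root.
The smallest primitive root modulo 13 is 2.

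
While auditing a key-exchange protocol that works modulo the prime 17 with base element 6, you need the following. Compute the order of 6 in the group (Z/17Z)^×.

By Lagrange's theorem, ord_17(6) divides φ(17) = 17 − 1 = 16 = 2^4.
Divisors of 16: 1, 2, 4, 8, 16.
Evaluate successive powers at the divisors of 16:
6^1 ≡ 6 (mod 17)
6^2 ≡ 2 (mod 17)
6^4 ≡ 4 (mod 17)
6^8 ≡ 16 (mod 17)
6^16 ≡ 1 (mod 17) ✓
Hence ord(6) = 16.

16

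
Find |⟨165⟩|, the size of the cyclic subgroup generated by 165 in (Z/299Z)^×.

ord(165) | φ(299) = φ(13·23) = (13−1)·(23−1) = 12·22 = 264 = 2^3 · 3 · 11.
Divisors of 264: 1, 2, 3, 4, 6, 8, 11, 12, 22, 24, 33, 44, 66, 88, 132, 264.
Evaluate successive powers at the divisors of 264:
165^1 ≡ 165 (mod 299)
165^2 ≡ 16 (mod 299)
165^3 ≡ 248 (mod 299)
165^4 ≡ 256 (mod 299)
165^6 ≡ 209 (mod 299)
165^8 ≡ 55 (mod 299)
165^11 ≡ 185 (mod 299)
165^12 ≡ 27 (mod 299)
165^22 ≡ 139 (mod 299)
165^24 ≡ 131 (mod 299)
165^33 ≡ 1 (mod 299) ✓
Therefore the multiplicative order of 165 modulo 299 is 33.

33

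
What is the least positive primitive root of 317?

φ(317) = 317 − 1 = 316 = 2^2 · 79.
g is a primitive root iff g^(316/q) ≢ 1 (mod 317) for each prime q ∈ {2, 79}.
g = 2: 2^158 ≡ 316; 2^4 ≡ 16 — none is 1, so 2 is a primitive root.
Hence the least primitive root of 317 is 2.

2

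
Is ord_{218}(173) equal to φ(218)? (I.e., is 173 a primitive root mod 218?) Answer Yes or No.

No

φ(218) = φ(2)·φ(109) = 1·108 = 108 = 2^2 · 3^3.
An element g generates (Z/218Z)^× iff g^(108/q) ≢ 1 (mod 218) for each prime q ∈ {2, 3}.
173^54 ≡ 1 (mod 218)  [q = 2: ≡ 1 ✗]
173^36 ≡ 1 (mod 218)  [q = 3: ≡ 1 ✗]
The check at q = 2 fails, so 173 generates a proper subgroup.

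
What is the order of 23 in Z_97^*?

96

The order of 23 must divide φ(97) = 97 − 1 = 96 = 2^5 · 3.
Divisors of 96: 1, 2, 3, 4, 6, 8, 12, 16, 24, 32, 48, 96.
Check 23^d mod 97 for each divisor in increasing order:
23^1 ≡ 23 (mod 97)
23^2 ≡ 44 (mod 97)
23^3 ≡ 42 (mod 97)
23^4 ≡ 93 (mod 97)
23^6 ≡ 18 (mod 97)
23^8 ≡ 16 (mod 97)
23^12 ≡ 33 (mod 97)
23^16 ≡ 62 (mod 97)
23^24 ≡ 22 (mod 97)
23^32 ≡ 61 (mod 97)
23^48 ≡ 96 (mod 97)
23^96 ≡ 1 (mod 97) ✓
Hence ord(23) = 96.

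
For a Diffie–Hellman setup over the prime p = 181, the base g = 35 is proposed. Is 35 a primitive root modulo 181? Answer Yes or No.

φ(181) = 181 − 1 = 180 = 2^2 · 3^2 · 5.
Test 35^(180/q) mod 181 for each prime factor q of 180:
35^90 ≡ 180 (mod 181)  [q = 2: ≢ 1 ✓]
35^60 ≡ 1 (mod 181)  [q = 3: ≡ 1 ✗]
35^36 ≡ 59 (mod 181)  [q = 5: ≢ 1 ✓]
Since 35^60 ≡ 1, the order of 35 divides 60 < 180, so 35 is not a primitive root.

No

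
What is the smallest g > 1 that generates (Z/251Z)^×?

6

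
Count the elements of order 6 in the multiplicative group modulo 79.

2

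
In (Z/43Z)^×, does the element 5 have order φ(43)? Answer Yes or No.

φ(43) = 43 − 1 = 42 = 2 · 3 · 7.
5 is a primitive root mod 43 iff 5^(φ(43)/q) ≢ 1 for every prime q | φ(43), i.e. q ∈ {2, 3, 7}.
5^21 ≡ 42 (mod 43)  [q = 2: ≢ 1 ✓]
5^14 ≡ 36 (mod 43)  [q = 3: ≢ 1 ✓]
5^6 ≡ 16 (mod 43)  [q = 7: ≢ 1 ✓]
None equal 1, so ord_43(5) = 42: 5 is a primitive root.

Yes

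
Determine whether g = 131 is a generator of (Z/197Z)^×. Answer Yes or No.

φ(197) = 197 − 1 = 196 = 2^2 · 7^2.
An element g generates (Z/197Z)^× iff g^(196/q) ≢ 1 (mod 197) for each prime q ∈ {2, 7}.
131^98 ≡ 196 (mod 197)  [q = 2: ≢ 1 ✓]
131^28 ≡ 104 (mod 197)  [q = 7: ≢ 1 ✓]
All checks pass, so 131 has order 196 and is a primitive root modulo 197.

Yes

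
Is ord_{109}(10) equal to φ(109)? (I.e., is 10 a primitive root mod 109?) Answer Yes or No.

Yes

φ(109) = 109 − 1 = 108 = 2^2 · 3^3.
It suffices to check that the order of 10 is not a proper divisor of 108: compute 10^(108/q) for q ∈ {2, 3}.
10^54 ≡ 108 (mod 109)  [q = 2: ≢ 1 ✓]
10^36 ≡ 63 (mod 109)  [q = 3: ≢ 1 ✓]
None equal 1, so ord_109(10) = 108: 10 is a primitive root.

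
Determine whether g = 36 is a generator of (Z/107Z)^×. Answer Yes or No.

No

φ(107) = 107 − 1 = 106 = 2 · 53.
An element g generates (Z/107Z)^× iff g^(106/q) ≢ 1 (mod 107) for each prime q ∈ {2, 53}.
36^53 ≡ 1 (mod 107)  [q = 2: ≡ 1 ✗]
36^2 ≡ 12 (mod 107)  [q = 53: ≢ 1 ✓]
36^53 ≡ 1 shows ord(36) | 53, strictly less than φ(107); not a primitive root.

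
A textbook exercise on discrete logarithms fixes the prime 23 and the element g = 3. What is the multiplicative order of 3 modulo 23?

11

By Lagrange's theorem, ord_23(3) divides φ(23) = 23 − 1 = 22 = 2 · 11.
Divisors of 22: 1, 2, 11, 22.
Evaluate successive powers at the divisors of 22:
3^1 ≡ 3 (mod 23)
3^2 ≡ 9 (mod 23)
3^11 ≡ 1 (mod 23) ✓
Therefore the multiplicative order of 3 modulo 23 is 11.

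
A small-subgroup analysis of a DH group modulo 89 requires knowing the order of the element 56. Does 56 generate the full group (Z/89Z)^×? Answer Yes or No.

Yes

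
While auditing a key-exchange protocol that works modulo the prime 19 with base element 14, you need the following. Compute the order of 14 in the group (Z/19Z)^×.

By Lagrange's theorem, ord_19(14) divides φ(19) = 19 − 1 = 18 = 2 · 3^2.
Divisors of 18: 1, 2, 3, 6, 9, 18.
Test each divisor d:
14^1 ≡ 14
14^2 ≡ 6
14^3 ≡ 8
14^6 ≡ 7
14^9 ≡ 18
14^18 ≡ 1
So ord_19(14) = 18.

18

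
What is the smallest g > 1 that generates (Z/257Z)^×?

3

φ(257) = 257 − 1 = 256 = 2^8.
g is a primitive root iff g^(256/q) ≢ 1 (mod 257) for each prime q ∈ {2}.
g = 2: 2^128 ≡ 1 — hits 1, so not a primitive root.
g = 3: 3^128 ≡ 256 — none is 1, so 3 is a primitive root.
So 3 is the smallest generator of (Z/257Z)^×.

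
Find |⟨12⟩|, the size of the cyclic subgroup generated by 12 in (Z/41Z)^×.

40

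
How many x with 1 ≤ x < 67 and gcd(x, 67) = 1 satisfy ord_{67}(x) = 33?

20

φ(67) = 67 − 1 = 66 = 2 · 3 · 11.
Since (Z/67Z)^× is cyclic of order 66, the number of elements of order d is φ(d) when d | 66 and 0 otherwise.
33 = 3 · 11 divides 66, and φ(33) = 20.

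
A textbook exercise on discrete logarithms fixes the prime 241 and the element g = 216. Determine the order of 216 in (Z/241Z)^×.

ord(216) | φ(241) = 241 − 1 = 240 = 2^4 · 3 · 5.
Divisors of 240: 1, 2, 3, 4, 5, 6, 8, 10, 12, 15, 16, 20, 24, 30, 40, 48, 60, 80, 120, 240.
Check 216^d mod 241 for each divisor in increasing order:
216^1 ≡ 216
216^2 ≡ 143
216^3 ≡ 40
216^4 ≡ 205
216^5 ≡ 177
216^6 ≡ 154
216^8 ≡ 91
216^10 ≡ 240
216^12 ≡ 98
216^15 ≡ 64
216^16 ≡ 87
216^20 ≡ 1
Therefore the multiplicative order of 216 modulo 241 is 20.

20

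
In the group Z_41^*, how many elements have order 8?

4

φ(41) = 41 − 1 = 40 = 2^3 · 5.
In a cyclic group of order 40, there are φ(d) elements of order d for each divisor d of 40, and zero for non-divisors.
8 = 2^3 divides 40, and φ(8) = 4.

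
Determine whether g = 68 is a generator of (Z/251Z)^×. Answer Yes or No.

No

φ(251) = 251 − 1 = 250 = 2 · 5^3.
Test 68^(250/q) mod 251 for each prime factor q of 250:
68^125 ≡ 1 (mod 251)  [q = 2: ≡ 1 ✗]
68^50 ≡ 149 (mod 251)  [q = 5: ≢ 1 ✓]
Since 68^125 ≡ 1, the order of 68 divides 125 < 250, so 68 is not a primitive root.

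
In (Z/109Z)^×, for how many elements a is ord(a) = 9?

6

φ(109) = 109 − 1 = 108 = 2^2 · 3^3.
Since (Z/109Z)^× is cyclic of order 108, the number of elements of order d is φ(d) when d | 108 and 0 otherwise.
9 = 3^2 divides 108, and φ(9) = 6.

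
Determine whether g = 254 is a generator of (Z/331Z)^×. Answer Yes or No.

Yes

φ(331) = 331 − 1 = 330 = 2 · 3 · 5 · 11.
It suffices to check that the order of 254 is not a proper divisor of 330: compute 254^(330/q) for q ∈ {2, 3, 5, 11}.
254^165 ≡ 330 (mod 331)  [q = 2: ≢ 1 ✓]
254^110 ≡ 31 (mod 331)  [q = 3: ≢ 1 ✓]
254^66 ≡ 323 (mod 331)  [q = 5: ≢ 1 ✓]
254^30 ≡ 120 (mod 331)  [q = 11: ≢ 1 ✓]
Every test exponent gives a nontrivial residue, hence 254 generates the full group.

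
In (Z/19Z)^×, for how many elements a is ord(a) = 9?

φ(19) = 19 − 1 = 18 = 2 · 3^2.
(Z/19Z)^× is cyclic (|G| = 18); a cyclic group of order m has exactly φ(d) elements of each order d | m, and none otherwise.
9 = 3^2 divides 18, and φ(9) = 6.

6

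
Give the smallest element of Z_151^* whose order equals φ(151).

φ(151) = 151 − 1 = 150 = 2 · 3 · 5^2.
Test candidates g = 2, 3, … against the prime factors q ∈ {2, 3, 5} of φ(151): g is a generator iff g^(150/q) ≢ 1 for every such q.
g = 2: 2^75 ≡ 1 — hits 1, so not a primitive root.
g = 3: 3^75 ≡ 150; 3^50 ≡ 1 — hits 1, so not a primitive root.
g = 4: 4^75 ≡ 1 — hits 1, so not a primitive root.
g = 5: 5^75 ≡ 1 — hits 1, so not a primitive root.
g = 6: 6^75 ≡ 150; 6^50 ≡ 32; 6^30 ≡ 59 — none is 1, so 6 is a primitive root.
The smallest primitive root modulo 151 is 6.

6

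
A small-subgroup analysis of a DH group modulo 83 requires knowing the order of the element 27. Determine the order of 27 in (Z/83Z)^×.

41

Since 27 ∈ (Z/83Z)^×, its order divides φ(83) = 83 − 1 = 82 = 2 · 41.
Divisors of 82: 1, 2, 41, 82.
Test each divisor d:
27^1 ≡ 27
27^2 ≡ 65
27^41 ≡ 1
The smallest such exponent is 41, so the order of 27 is 41.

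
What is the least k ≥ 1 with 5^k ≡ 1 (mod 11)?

5

By Lagrange's theorem, ord_11(5) divides φ(11) = 11 − 1 = 10 = 2 · 5.
Divisors of 10: 1, 2, 5, 10.
Compute 5^d (mod 11) for the divisors d until we hit 1:
5^1 ≡ 5 (mod 11)
5^2 ≡ 3 (mod 11)
5^5 ≡ 1 (mod 11) ✓
The smallest such exponent is 5, so the order of 5 is 5.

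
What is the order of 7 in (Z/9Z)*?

3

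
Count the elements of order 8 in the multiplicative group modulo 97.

4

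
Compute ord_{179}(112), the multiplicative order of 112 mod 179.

The order of 112 must divide φ(179) = 179 − 1 = 178 = 2 · 89.
Divisors of 178: 1, 2, 89, 178.
Evaluate successive powers at the divisors of 178:
112^1 ≡ 112 (mod 179)
112^2 ≡ 14 (mod 179)
112^89 ≡ 178 (mod 179)
112^178 ≡ 1 (mod 179) ✓
So ord_179(112) = 178.

178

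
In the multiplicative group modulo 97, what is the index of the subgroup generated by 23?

By Lagrange's theorem, ord_97(23) divides φ(97) = 97 − 1 = 96 = 2^5 · 3.
Divisors of 96: 1, 2, 3, 4, 6, 8, 12, 16, 24, 32, 48, 96.
Evaluate successive powers at the divisors of 96:
23^1 ≡ 23 (mod 97)
23^2 ≡ 44 (mod 97)
23^3 ≡ 42 (mod 97)
23^4 ≡ 93 (mod 97)
23^6 ≡ 18 (mod 97)
23^8 ≡ 16 (mod 97)
23^12 ≡ 33 (mod 97)
23^16 ≡ 62 (mod 97)
23^24 ≡ 22 (mod 97)
23^32 ≡ 61 (mod 97)
23^48 ≡ 96 (mod 97)
23^96 ≡ 1 (mod 97) ✓
Thus |⟨23⟩| = ord(23) = 96.
The index is φ(97) / ord(23) = 96 / 96 = 1.

1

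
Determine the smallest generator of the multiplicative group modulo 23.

5

φ(23) = 23 − 1 = 22 = 2 · 11.
g is a primitive root iff g^(22/q) ≢ 1 (mod 23) for each prime q ∈ {2, 11}.
g = 2: 2^11 ≡ 1 — hits 1, so not a primitive root.
g = 3: 3^11 ≡ 1 — hits 1, so not a primitive root.
g = 4: 4^11 ≡ 1 — hits 1, so not a primitive root.
g = 5: 5^11 ≡ 22; 5^2 ≡ 2 — none is 1, so 5 is a primitive root.
The smallest primitive root modulo 23 is 5.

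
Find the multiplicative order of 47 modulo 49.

42

Since 47 ∈ (Z/49Z)^×, its order divides φ(49) = φ(7^2) = 7·(7−1) = 42 = 2 · 3 · 7.
Divisors of 42: 1, 2, 3, 6, 7, 14, 21, 42.
Evaluate successive powers at the divisors of 42:
47^1 ≡ 47 (mod 49)
47^2 ≡ 4 (mod 49)
47^3 ≡ 41 (mod 49)
47^6 ≡ 15 (mod 49)
47^7 ≡ 19 (mod 49)
47^14 ≡ 18 (mod 49)
47^21 ≡ 48 (mod 49)
47^42 ≡ 1 (mod 49) ✓
So ord_49(47) = 42.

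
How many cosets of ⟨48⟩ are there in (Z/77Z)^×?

6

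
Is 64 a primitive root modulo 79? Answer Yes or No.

No

φ(79) = 79 − 1 = 78 = 2 · 3 · 13.
64 is a primitive root mod 79 iff 64^(φ(79)/q) ≢ 1 for every prime q | φ(79), i.e. q ∈ {2, 3, 13}.
64^39 ≡ 1 (mod 79)  [q = 2: ≡ 1 ✗]
64^26 ≡ 1 (mod 79)  [q = 3: ≡ 1 ✗]
64^6 ≡ 10 (mod 79)  [q = 13: ≢ 1 ✓]
Since 64^39 ≡ 1, the order of 64 divides 39 < 78, so 64 is not a primitive root.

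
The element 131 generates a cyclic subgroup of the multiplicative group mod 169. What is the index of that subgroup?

ord(131) | φ(169) = φ(13^2) = 13·(13−1) = 156 = 2^2 · 3 · 13.
Divisors of 156: 1, 2, 3, 4, 6, 12, 13, 26, 39, 52, 78, 156.
Compute 131^d (mod 169) for the divisors d until we hit 1:
131^1 ≡ 131 (mod 169)
131^2 ≡ 92 (mod 169)
131^3 ≡ 53 (mod 169)
131^4 ≡ 14 (mod 169)
131^6 ≡ 105 (mod 169)
131^12 ≡ 40 (mod 169)
131^13 ≡ 1 (mod 169) ✓
Thus |⟨131⟩| = ord(131) = 13.
The index is φ(169) / ord(131) = 156 / 13 = 12.

12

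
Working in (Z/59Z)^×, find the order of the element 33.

Since 33 ∈ (Z/59Z)^×, its order divides φ(59) = 59 − 1 = 58 = 2 · 29.
Divisors of 58: 1, 2, 29, 58.
Evaluate successive powers at the divisors of 58:
33^1 ≡ 33 (mod 59)
33^2 ≡ 27 (mod 59)
33^29 ≡ 58 (mod 59)
33^58 ≡ 1 (mod 59) ✓
Hence ord(33) = 58.

58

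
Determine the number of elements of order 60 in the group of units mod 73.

0

φ(73) = 73 − 1 = 72 = 2^3 · 3^2.
Since (Z/73Z)^× is cyclic of order 72, the number of elements of order d is φ(d) when d | 72 and 0 otherwise.
Since 60 ∤ 72, the count is 0.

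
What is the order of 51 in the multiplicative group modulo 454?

By Lagrange's theorem, ord_454(51) divides φ(454) = φ(2)·φ(227) = 1·226 = 226 = 2 · 113.
Divisors of 226: 1, 2, 113, 226.
Test each divisor d:
51^1 ≡ 51
51^2 ≡ 331
51^113 ≡ 453
51^226 ≡ 1
So ord_454(51) = 226.

226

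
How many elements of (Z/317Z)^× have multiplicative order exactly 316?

156

φ(317) = 317 − 1 = 316 = 2^2 · 79.
In a cyclic group of order 316, there are φ(d) elements of order d for each divisor d of 316, and zero for non-divisors.
316 = 2^2 · 79 divides 316, and φ(316) = 156.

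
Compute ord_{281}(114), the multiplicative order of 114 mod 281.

140

By Lagrange's theorem, ord_281(114) divides φ(281) = 281 − 1 = 280 = 2^3 · 5 · 7.
Divisors of 280: 1, 2, 4, 5, 7, 8, 10, 14, 20, 28, 35, 40, 56, 70, 140, 280.
Compute 114^d (mod 281) for the divisors d until we hit 1:
114^1 ≡ 114 (mod 281)
114^2 ≡ 70 (mod 281)
114^4 ≡ 123 (mod 281)
114^5 ≡ 253 (mod 281)
114^7 ≡ 7 (mod 281)
114^8 ≡ 236 (mod 281)
114^10 ≡ 222 (mod 281)
114^14 ≡ 49 (mod 281)
114^20 ≡ 109 (mod 281)
114^28 ≡ 153 (mod 281)
114^35 ≡ 228 (mod 281)
114^40 ≡ 79 (mod 281)
114^56 ≡ 86 (mod 281)
114^70 ≡ 280 (mod 281)
114^140 ≡ 1 (mod 281) ✓
Therefore the multiplicative order of 114 modulo 281 is 140.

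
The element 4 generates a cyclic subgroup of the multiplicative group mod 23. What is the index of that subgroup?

2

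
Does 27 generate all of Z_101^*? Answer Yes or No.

Yes

φ(101) = 101 − 1 = 100 = 2^2 · 5^2.
It suffices to check that the order of 27 is not a proper divisor of 100: compute 27^(100/q) for q ∈ {2, 5}.
27^50 ≡ 100 (mod 101)  [q = 2: ≢ 1 ✓]
27^20 ≡ 36 (mod 101)  [q = 5: ≢ 1 ✓]
All checks pass, so 27 has order 100 and is a primitive root modulo 101.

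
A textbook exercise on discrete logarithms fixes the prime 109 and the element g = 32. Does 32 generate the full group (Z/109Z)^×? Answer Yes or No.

φ(109) = 109 − 1 = 108 = 2^2 · 3^3.
32 is a primitive root mod 109 iff 32^(φ(109)/q) ≢ 1 for every prime q | φ(109), i.e. q ∈ {2, 3}.
32^54 ≡ 108 (mod 109)  [q = 2: ≢ 1 ✓]
32^36 ≡ 1 (mod 109)  [q = 3: ≡ 1 ✗]
The check at q = 3 fails, so 32 generates a proper subgroup.

No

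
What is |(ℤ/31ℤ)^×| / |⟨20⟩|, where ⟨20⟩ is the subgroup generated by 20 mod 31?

2

Since 20 ∈ (Z/31Z)^×, its order divides φ(31) = 31 − 1 = 30 = 2 · 3 · 5.
Divisors of 30: 1, 2, 3, 5, 6, 10, 15, 30.
Compute 20^d (mod 31) for the divisors d until we hit 1:
20^1 ≡ 20 (mod 31)
20^2 ≡ 28 (mod 31)
20^3 ≡ 2 (mod 31)
20^5 ≡ 25 (mod 31)
20^6 ≡ 4 (mod 31)
20^10 ≡ 5 (mod 31)
20^15 ≡ 1 (mod 31) ✓
Thus |⟨20⟩| = ord(20) = 15.
The index is φ(31) / ord(20) = 30 / 15 = 2.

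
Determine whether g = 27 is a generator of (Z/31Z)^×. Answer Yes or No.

No

φ(31) = 31 − 1 = 30 = 2 · 3 · 5.
27 is a primitive root mod 31 iff 27^(φ(31)/q) ≢ 1 for every prime q | φ(31), i.e. q ∈ {2, 3, 5}.
27^15 ≡ 30 (mod 31)  [q = 2: ≢ 1 ✓]
27^10 ≡ 1 (mod 31)  [q = 3: ≡ 1 ✗]
27^6 ≡ 4 (mod 31)  [q = 5: ≢ 1 ✓]
The check at q = 3 fails, so 27 generates a proper subgroup.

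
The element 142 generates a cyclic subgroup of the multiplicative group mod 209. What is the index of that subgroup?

The order of 142 must divide φ(209) = φ(11·19) = (11−1)·(19−1) = 10·18 = 180 = 2^2 · 3^2 · 5.
Divisors of 180: 1, 2, 3, 4, 5, 6, 9, 10, 12, 15, 18, 20, 30, 36, 45, 60, 90, 180.
Test each divisor d:
142^1 ≡ 142 (mod 209)
142^2 ≡ 100 (mod 209)
142^3 ≡ 197 (mod 209)
142^4 ≡ 177 (mod 209)
142^5 ≡ 54 (mod 209)
142^6 ≡ 144 (mod 209)
142^9 ≡ 153 (mod 209)
142^10 ≡ 199 (mod 209)
142^12 ≡ 45 (mod 209)
142^15 ≡ 87 (mod 209)
142^18 ≡ 1 (mod 209) ✓
So ord_209(142) = 18, hence |⟨142⟩| = 18.
The index is φ(209) / ord(142) = 180 / 18 = 10.

10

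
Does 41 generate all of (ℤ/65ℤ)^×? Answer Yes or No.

65 = 5 · 13 is a product of two distinct odd primes, so (Z/65Z)^× ≅ (Z/5Z)^× × (Z/13Z)^× is not cyclic.
No primitive root modulo 65 exists; in particular 41 is not one.

No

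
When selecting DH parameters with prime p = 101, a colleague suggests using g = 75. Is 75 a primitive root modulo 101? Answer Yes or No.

φ(101) = 101 − 1 = 100 = 2^2 · 5^2.
Test 75^(100/q) mod 101 for each prime factor q of 100:
75^50 ≡ 100 (mod 101)  [q = 2: ≢ 1 ✓]
75^20 ≡ 36 (mod 101)  [q = 5: ≢ 1 ✓]
None equal 1, so ord_101(75) = 100: 75 is a primitive root.

Yes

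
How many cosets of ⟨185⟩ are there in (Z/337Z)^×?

The order of 185 must divide φ(337) = 337 − 1 = 336 = 2^4 · 3 · 7.
Divisors of 336: 1, 2, 3, 4, 6, 7, 8, 12, 14, 16, 21, 24, 28, 42, 48, 56, 84, 112, 168, 336.
Compute 185^d (mod 337) for the divisors d until we hit 1:
185^1 ≡ 185
185^2 ≡ 188
185^3 ≡ 69
185^4 ≡ 296
185^6 ≡ 43
185^7 ≡ 204
185^8 ≡ 333
185^12 ≡ 164
185^14 ≡ 165
185^16 ≡ 16
185^21 ≡ 297
185^24 ≡ 273
185^28 ≡ 265
185^42 ≡ 252
185^48 ≡ 52
185^56 ≡ 129
185^84 ≡ 148
185^112 ≡ 128
185^168 ≡ 336
185^336 ≡ 1
Thus |⟨185⟩| = ord(185) = 336.
[(Z/337Z)^× : ⟨185⟩] = 336/336 = 1.

1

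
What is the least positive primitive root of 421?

2

φ(421) = 421 − 1 = 420 = 2^2 · 3 · 5 · 7.
g is a primitive root iff g^(420/q) ≢ 1 (mod 421) for each prime q ∈ {2, 3, 5, 7}.
g = 2: 2^210 ≡ 420; 2^140 ≡ 400; 2^84 ≡ 279; 2^60 ≡ 370 — none is 1, so 2 is a primitive root.
So 2 is the smallest generator of (Z/421Z)^×.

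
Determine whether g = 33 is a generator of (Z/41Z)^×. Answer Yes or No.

φ(41) = 41 − 1 = 40 = 2^3 · 5.
An element g generates (Z/41Z)^× iff g^(40/q) ≢ 1 (mod 41) for each prime q ∈ {2, 5}.
33^20 ≡ 1 (mod 41)  [q = 2: ≡ 1 ✗]
33^8 ≡ 16 (mod 41)  [q = 5: ≢ 1 ✓]
Since 33^20 ≡ 1, the order of 33 divides 20 < 40, so 33 is not a primitive root.

No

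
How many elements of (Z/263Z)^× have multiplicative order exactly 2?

φ(263) = 263 − 1 = 262 = 2 · 131.
Since (Z/263Z)^× is cyclic of order 262, the number of elements of order d is φ(d) when d | 262 and 0 otherwise.
2 | 262, and φ(2) = 2 − 1 = 1.

1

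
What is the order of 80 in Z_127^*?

42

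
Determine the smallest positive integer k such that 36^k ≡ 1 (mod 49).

7

The order of 36 must divide φ(49) = φ(7^2) = 7·(7−1) = 42 = 2 · 3 · 7.
Divisors of 42: 1, 2, 3, 6, 7, 14, 21, 42.
Check 36^d mod 49 for each divisor in increasing order:
36^1 ≡ 36 (mod 49)
36^2 ≡ 22 (mod 49)
36^3 ≡ 8 (mod 49)
36^6 ≡ 15 (mod 49)
36^7 ≡ 1 (mod 49) ✓
Therefore the multiplicative order of 36 modulo 49 is 7.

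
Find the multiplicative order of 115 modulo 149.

148

The order of 115 must divide φ(149) = 149 − 1 = 148 = 2^2 · 37.
Divisors of 148: 1, 2, 4, 37, 74, 148.
Compute 115^d (mod 149) for the divisors d until we hit 1:
115^1 ≡ 115
115^2 ≡ 113
115^4 ≡ 104
115^37 ≡ 44
115^74 ≡ 148
115^148 ≡ 1
Hence ord(115) = 148.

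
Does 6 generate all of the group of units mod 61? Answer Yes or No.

Yes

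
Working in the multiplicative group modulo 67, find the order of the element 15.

ord(15) | φ(67) = 67 − 1 = 66 = 2 · 3 · 11.
Divisors of 66: 1, 2, 3, 6, 11, 22, 33, 66.
Check 15^d mod 67 for each divisor in increasing order:
15^1 ≡ 15
15^2 ≡ 24
15^3 ≡ 25
15^6 ≡ 22
15^11 ≡ 1
Hence ord(15) = 11.

11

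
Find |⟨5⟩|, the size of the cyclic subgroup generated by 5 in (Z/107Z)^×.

106

ord(5) | φ(107) = 107 − 1 = 106 = 2 · 53.
Divisors of 106: 1, 2, 53, 106.
Check 5^d mod 107 for each divisor in increasing order:
5^1 ≡ 5 (mod 107)
5^2 ≡ 25 (mod 107)
5^53 ≡ 106 (mod 107)
5^106 ≡ 1 (mod 107) ✓
Therefore the multiplicative order of 5 modulo 107 is 106.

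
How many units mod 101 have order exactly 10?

φ(101) = 101 − 1 = 100 = 2^2 · 5^2.
Since (Z/101Z)^× is cyclic of order 100, the number of elements of order d is φ(d) when d | 100 and 0 otherwise.
10 = 2 · 5 divides 100, and φ(10) = 4.

4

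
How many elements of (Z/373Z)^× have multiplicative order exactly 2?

1

φ(373) = 373 − 1 = 372 = 2^2 · 3 · 31.
(Z/373Z)^× is cyclic (|G| = 372); a cyclic group of order m has exactly φ(d) elements of each order d | m, and none otherwise.
2 | 372, and φ(2) = 2 − 1 = 1.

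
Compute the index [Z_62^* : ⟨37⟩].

5

The order of 37 must divide φ(62) = φ(2)·φ(31) = 1·30 = 30 = 2 · 3 · 5.
Divisors of 30: 1, 2, 3, 5, 6, 10, 15, 30.
Compute 37^d (mod 62) for the divisors d until we hit 1:
37^1 ≡ 37
37^2 ≡ 5
37^3 ≡ 61
37^5 ≡ 57
37^6 ≡ 1
The order of 37 is 6, so the subgroup it generates has 6 elements.
[(Z/62Z)^× : ⟨37⟩] = 30/6 = 5.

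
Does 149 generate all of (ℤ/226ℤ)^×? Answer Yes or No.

No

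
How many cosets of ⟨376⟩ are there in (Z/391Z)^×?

By Lagrange's theorem, ord_391(376) divides φ(391) = φ(17·23) = (17−1)·(23−1) = 16·22 = 352 = 2^5 · 11.
Divisors of 352: 1, 2, 4, 8, 11, 16, 22, 32, 44, 88, 176, 352.
Check 376^d mod 391 for each divisor in increasing order:
376^1 ≡ 376 (mod 391)
376^2 ≡ 225 (mod 391)
376^4 ≡ 186 (mod 391)
376^8 ≡ 188 (mod 391)
376^11 ≡ 93 (mod 391)
376^16 ≡ 154 (mod 391)
376^22 ≡ 47 (mod 391)
376^32 ≡ 256 (mod 391)
376^44 ≡ 254 (mod 391)
376^88 ≡ 1 (mod 391) ✓
Thus |⟨376⟩| = ord(376) = 88.
[(Z/391Z)^× : ⟨376⟩] = 352/88 = 4.

4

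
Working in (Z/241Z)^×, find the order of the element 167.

240

ord(167) | φ(241) = 241 − 1 = 240 = 2^4 · 3 · 5.
Divisors of 240: 1, 2, 3, 4, 5, 6, 8, 10, 12, 15, 16, 20, 24, 30, 40, 48, 60, 80, 120, 240.
Evaluate successive powers at the divisors of 240:
167^1 ≡ 167 (mod 241)
167^2 ≡ 174 (mod 241)
167^3 ≡ 138 (mod 241)
167^4 ≡ 151 (mod 241)
167^5 ≡ 153 (mod 241)
167^6 ≡ 5 (mod 241)
167^8 ≡ 147 (mod 241)
167^10 ≡ 32 (mod 241)
167^12 ≡ 25 (mod 241)
167^15 ≡ 76 (mod 241)
167^16 ≡ 160 (mod 241)
167^20 ≡ 60 (mod 241)
167^24 ≡ 143 (mod 241)
167^30 ≡ 233 (mod 241)
167^40 ≡ 226 (mod 241)
167^48 ≡ 205 (mod 241)
167^60 ≡ 64 (mod 241)
167^80 ≡ 225 (mod 241)
167^120 ≡ 240 (mod 241)
167^240 ≡ 1 (mod 241) ✓
The smallest such exponent is 240, so the order of 167 is 240.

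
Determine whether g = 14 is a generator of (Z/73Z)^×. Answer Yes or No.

Yes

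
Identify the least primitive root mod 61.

2

φ(61) = 61 − 1 = 60 = 2^2 · 3 · 5.
Test candidates g = 2, 3, … against the prime factors q ∈ {2, 3, 5} of φ(61): g is a generator iff g^(60/q) ≢ 1 for every such q.
g = 2: 2^30 ≡ 60; 2^20 ≡ 47; 2^12 ≡ 9 — none is 1, so 2 is a primitive root.
Hence the least primitive root of 61 is 2.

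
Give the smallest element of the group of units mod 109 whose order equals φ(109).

φ(109) = 109 − 1 = 108 = 2^2 · 3^3.
Test candidates g = 2, 3, … against the prime factors q ∈ {2, 3} of φ(109): g is a generator iff g^(108/q) ≢ 1 for every such q.
g = 2: 2^54 ≡ 108; 2^36 ≡ 1 — hits 1, so not a primitive root.
g = 3: 3^54 ≡ 1 — hits 1, so not a primitive root.
g = 4: 4^54 ≡ 1 — hits 1, so not a primitive root.
g = 5: 5^54 ≡ 1 — hits 1, so not a primitive root.
g = 6: 6^54 ≡ 108; 6^36 ≡ 63 — none is 1, so 6 is a primitive root.
So 6 is the smallest generator of (Z/109Z)^×.

6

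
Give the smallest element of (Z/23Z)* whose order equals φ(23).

5

φ(23) = 23 − 1 = 22 = 2 · 11.
Test candidates g = 2, 3, … against the prime factors q ∈ {2, 11} of φ(23): g is a generator iff g^(22/q) ≢ 1 for every such q.
g = 2: 2^11 ≡ 1 — hits 1, so not a primitive root.
g = 3: 3^11 ≡ 1 — hits 1, so not a primitive root.
g = 4: 4^11 ≡ 1 — hits 1, so not a primitive root.
g = 5: 5^11 ≡ 22; 5^2 ≡ 2 — none is 1, so 5 is a primitive root.
The smallest primitive root modulo 23 is 5.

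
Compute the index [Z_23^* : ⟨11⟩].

1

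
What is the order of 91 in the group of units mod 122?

60

Since 91 ∈ (Z/122Z)^×, its order divides φ(122) = φ(2)·φ(61) = 1·60 = 60 = 2^2 · 3 · 5.
Divisors of 60: 1, 2, 3, 4, 5, 6, 10, 12, 15, 20, 30, 60.
Test each divisor d:
91^1 ≡ 91 (mod 122)
91^2 ≡ 107 (mod 122)
91^3 ≡ 99 (mod 122)
91^4 ≡ 103 (mod 122)
91^5 ≡ 101 (mod 122)
91^6 ≡ 41 (mod 122)
91^10 ≡ 75 (mod 122)
91^12 ≡ 95 (mod 122)
91^15 ≡ 11 (mod 122)
91^20 ≡ 13 (mod 122)
91^30 ≡ 121 (mod 122)
91^60 ≡ 1 (mod 122) ✓
Hence ord(91) = 60.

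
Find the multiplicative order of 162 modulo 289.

136

By Lagrange's theorem, ord_289(162) divides φ(289) = φ(17^2) = 17·(17−1) = 272 = 2^4 · 17.
Divisors of 272: 1, 2, 4, 8, 16, 17, 34, 68, 136, 272.
Check 162^d mod 289 for each divisor in increasing order:
162^1 ≡ 162
162^2 ≡ 234
162^4 ≡ 135
162^8 ≡ 18
162^16 ≡ 35
162^17 ≡ 179
162^34 ≡ 251
162^68 ≡ 288
162^136 ≡ 1
The smallest such exponent is 136, so the order of 162 is 136.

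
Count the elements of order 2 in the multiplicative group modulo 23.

φ(23) = 23 − 1 = 22 = 2 · 11.
Since (Z/23Z)^× is cyclic of order 22, the number of elements of order d is φ(d) when d | 22 and 0 otherwise.
2 | 22, and φ(2) = 2 − 1 = 1.

1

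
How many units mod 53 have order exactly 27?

0

φ(53) = 53 − 1 = 52 = 2^2 · 13.
Since (Z/53Z)^× is cyclic of order 52, the number of elements of order d is φ(d) when d | 52 and 0 otherwise.
Here 52 is not a multiple of 27, so there are no elements of order 27.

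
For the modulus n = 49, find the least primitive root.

φ(49) = φ(7^2) = 7·(7−1) = 42 = 2 · 3 · 7.
g is a primitive root iff g^(42/q) ≢ 1 (mod 49) for each prime q ∈ {2, 3, 7}.
g = 2: 2^21 ≡ 1 — hits 1, so not a primitive root.
g = 3: 3^21 ≡ 48; 3^14 ≡ 30; 3^6 ≡ 43 — none is 1, so 3 is a primitive root.
So 3 is the smallest generator of (Z/49Z)^×.

3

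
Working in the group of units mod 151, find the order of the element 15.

150

The order of 15 must divide φ(151) = 151 − 1 = 150 = 2 · 3 · 5^2.
Divisors of 150: 1, 2, 3, 5, 6, 10, 15, 25, 30, 50, 75, 150.
Compute 15^d (mod 151) for the divisors d until we hit 1:
15^1 ≡ 15 (mod 151)
15^2 ≡ 74 (mod 151)
15^3 ≡ 53 (mod 151)
15^5 ≡ 147 (mod 151)
15^6 ≡ 91 (mod 151)
15^10 ≡ 16 (mod 151)
15^15 ≡ 87 (mod 151)
15^25 ≡ 33 (mod 151)
15^30 ≡ 19 (mod 151)
15^50 ≡ 32 (mod 151)
15^75 ≡ 150 (mod 151)
15^150 ≡ 1 (mod 151) ✓
So ord_151(15) = 150.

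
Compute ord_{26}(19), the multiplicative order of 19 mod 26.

12

The order of 19 must divide φ(26) = φ(2)·φ(13) = 1·12 = 12 = 2^2 · 3.
Divisors of 12: 1, 2, 3, 4, 6, 12.
Check 19^d mod 26 for each divisor in increasing order:
19^1 ≡ 19 (mod 26)
19^2 ≡ 23 (mod 26)
19^3 ≡ 21 (mod 26)
19^4 ≡ 9 (mod 26)
19^6 ≡ 25 (mod 26)
19^12 ≡ 1 (mod 26) ✓
Therefore the multiplicative order of 19 modulo 26 is 12.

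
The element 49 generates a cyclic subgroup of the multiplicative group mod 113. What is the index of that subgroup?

By Lagrange's theorem, ord_113(49) divides φ(113) = 113 − 1 = 112 = 2^4 · 7.
Divisors of 112: 1, 2, 4, 7, 8, 14, 16, 28, 56, 112.
Test each divisor d:
49^1 ≡ 49 (mod 113)
49^2 ≡ 28 (mod 113)
49^4 ≡ 106 (mod 113)
49^7 ≡ 1 (mod 113) ✓
Thus |⟨49⟩| = ord(49) = 7.
The index is φ(113) / ord(49) = 112 / 7 = 16.

16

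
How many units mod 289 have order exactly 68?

φ(289) = φ(17^2) = 17·(17−1) = 272 = 2^4 · 17.
In a cyclic group of order 272, there are φ(d) elements of order d for each divisor d of 272, and zero for non-divisors.
68 = 2^2 · 17 divides 272, and φ(68) = 32.

32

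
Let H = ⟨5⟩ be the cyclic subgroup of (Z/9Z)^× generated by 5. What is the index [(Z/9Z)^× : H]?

1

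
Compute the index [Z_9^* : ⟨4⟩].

2

ord(4) | φ(9) = φ(3^2) = 3·(3−1) = 6 = 2 · 3.
Divisors of 6: 1, 2, 3, 6.
Test each divisor d:
4^1 ≡ 4 (mod 9)
4^2 ≡ 7 (mod 9)
4^3 ≡ 1 (mod 9) ✓
The order of 4 is 3, so the subgroup it generates has 3 elements.
Index = |(Z/9Z)^×| / |⟨4⟩| = 6 / 3 = 2.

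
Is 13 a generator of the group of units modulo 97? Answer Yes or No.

Yes

φ(97) = 97 − 1 = 96 = 2^5 · 3.
It suffices to check that the order of 13 is not a proper divisor of 96: compute 13^(96/q) for q ∈ {2, 3}.
13^48 ≡ 96 (mod 97)  [q = 2: ≢ 1 ✓]
13^32 ≡ 35 (mod 97)  [q = 3: ≢ 1 ✓]
All checks pass, so 13 has order 96 and is a primitive root modulo 97.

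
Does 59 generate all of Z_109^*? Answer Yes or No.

φ(109) = 109 − 1 = 108 = 2^2 · 3^3.
It suffices to check that the order of 59 is not a proper divisor of 108: compute 59^(108/q) for q ∈ {2, 3}.
59^54 ≡ 108 (mod 109)  [q = 2: ≢ 1 ✓]
59^36 ≡ 45 (mod 109)  [q = 3: ≢ 1 ✓]
All checks pass, so 59 has order 108 and is a primitive root modulo 109.

Yes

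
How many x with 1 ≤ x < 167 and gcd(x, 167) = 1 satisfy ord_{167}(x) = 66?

0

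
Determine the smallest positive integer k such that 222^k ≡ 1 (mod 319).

By Lagrange's theorem, ord_319(222) divides φ(319) = φ(11·29) = (11−1)·(29−1) = 10·28 = 280 = 2^3 · 5 · 7.
Divisors of 280: 1, 2, 4, 5, 7, 8, 10, 14, 20, 28, 35, 40, 56, 70, 140, 280.
Evaluate successive powers at the divisors of 280:
222^1 ≡ 222
222^2 ≡ 158
222^4 ≡ 82
222^5 ≡ 21
222^7 ≡ 128
222^8 ≡ 25
222^10 ≡ 122
222^14 ≡ 115
222^20 ≡ 210
222^28 ≡ 146
222^35 ≡ 186
222^40 ≡ 78
222^56 ≡ 262
222^70 ≡ 144
222^140 ≡ 1
The smallest such exponent is 140, so the order of 222 is 140.

140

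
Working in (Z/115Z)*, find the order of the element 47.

4

Since 47 ∈ (Z/115Z)^×, its order divides φ(115) = φ(5·23) = (5−1)·(23−1) = 4·22 = 88 = 2^3 · 11.
Divisors of 88: 1, 2, 4, 8, 11, 22, 44, 88.
Compute 47^d (mod 115) for the divisors d until we hit 1:
47^1 ≡ 47 (mod 115)
47^2 ≡ 24 (mod 115)
47^4 ≡ 1 (mod 115) ✓
So ord_115(47) = 4.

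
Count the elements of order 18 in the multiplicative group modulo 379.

6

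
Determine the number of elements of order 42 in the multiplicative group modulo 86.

12

φ(86) = φ(2)·φ(43) = 1·42 = 42 = 2 · 3 · 7.
Since (Z/86Z)^× is cyclic of order 42, the number of elements of order d is φ(d) when d | 42 and 0 otherwise.
42 = 2 · 3 · 7 divides 42, and φ(42) = 12.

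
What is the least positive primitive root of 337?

10

φ(337) = 337 − 1 = 336 = 2^4 · 3 · 7.
g is a primitive root iff g^(336/q) ≢ 1 (mod 337) for each prime q ∈ {2, 3, 7}.
g = 2: 2^168 ≡ 1 — hits 1, so not a primitive root.
g = 3: 3^168 ≡ 1 — hits 1, so not a primitive root.
g = 4: 4^168 ≡ 1 — hits 1, so not a primitive root.
g = 5: 5^168 ≡ 336; 5^112 ≡ 1 — hits 1, so not a primitive root.
g = 6: 6^168 ≡ 1 — hits 1, so not a primitive root.
g = 7: 7^168 ≡ 1 — hits 1, so not a primitive root.
g = 8: 8^168 ≡ 1 — hits 1, so not a primitive root.
g = 9: 9^168 ≡ 1 — hits 1, so not a primitive root.
g = 10: 10^168 ≡ 336; 10^112 ≡ 128; 10^48 ≡ 175 — none is 1, so 10 is a primitive root.
Hence the least primitive root of 337 is 10.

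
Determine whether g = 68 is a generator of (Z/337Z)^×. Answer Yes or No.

Yes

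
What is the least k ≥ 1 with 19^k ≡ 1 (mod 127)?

3

Since 19 ∈ (Z/127Z)^×, its order divides φ(127) = 127 − 1 = 126 = 2 · 3^2 · 7.
Divisors of 126: 1, 2, 3, 6, 7, 9, 14, 18, 21, 42, 63, 126.
Test each divisor d:
19^1 ≡ 19
19^2 ≡ 107
19^3 ≡ 1
Therefore the multiplicative order of 19 modulo 127 is 3.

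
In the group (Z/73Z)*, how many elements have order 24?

8

φ(73) = 73 − 1 = 72 = 2^3 · 3^2.
Since (Z/73Z)^× is cyclic of order 72, the number of elements of order d is φ(d) when d | 72 and 0 otherwise.
24 = 2^3 · 3 divides 72, and φ(24) = 8.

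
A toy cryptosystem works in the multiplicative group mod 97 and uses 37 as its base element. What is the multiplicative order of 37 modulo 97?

96

By Lagrange's theorem, ord_97(37) divides φ(97) = 97 − 1 = 96 = 2^5 · 3.
Divisors of 96: 1, 2, 3, 4, 6, 8, 12, 16, 24, 32, 48, 96.
Compute 37^d (mod 97) for the divisors d until we hit 1:
37^1 ≡ 37
37^2 ≡ 11
37^3 ≡ 19
37^4 ≡ 24
37^6 ≡ 70
37^8 ≡ 91
37^12 ≡ 50
37^16 ≡ 36
37^24 ≡ 75
37^32 ≡ 35
37^48 ≡ 96
37^96 ≡ 1
The smallest such exponent is 96, so the order of 37 is 96.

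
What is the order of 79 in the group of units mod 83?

82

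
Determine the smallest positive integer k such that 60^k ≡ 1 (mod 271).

54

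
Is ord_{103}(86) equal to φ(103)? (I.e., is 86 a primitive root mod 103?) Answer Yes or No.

φ(103) = 103 − 1 = 102 = 2 · 3 · 17.
86 is a primitive root mod 103 iff 86^(φ(103)/q) ≢ 1 for every prime q | φ(103), i.e. q ∈ {2, 3, 17}.
86^51 ≡ 102 (mod 103)  [q = 2: ≢ 1 ✓]
86^34 ≡ 56 (mod 103)  [q = 3: ≢ 1 ✓]
86^6 ≡ 34 (mod 103)  [q = 17: ≢ 1 ✓]
None equal 1, so ord_103(86) = 102: 86 is a primitive root.

Yes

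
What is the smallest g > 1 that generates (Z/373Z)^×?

2

φ(373) = 373 − 1 = 372 = 2^2 · 3 · 31.
Test candidates g = 2, 3, … against the prime factors q ∈ {2, 3, 31} of φ(373): g is a generator iff g^(372/q) ≢ 1 for every such q.
g = 2: 2^186 ≡ 372; 2^124 ≡ 284; 2^12 ≡ 366 — none is 1, so 2 is a primitive root.
Hence the least primitive root of 373 is 2.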